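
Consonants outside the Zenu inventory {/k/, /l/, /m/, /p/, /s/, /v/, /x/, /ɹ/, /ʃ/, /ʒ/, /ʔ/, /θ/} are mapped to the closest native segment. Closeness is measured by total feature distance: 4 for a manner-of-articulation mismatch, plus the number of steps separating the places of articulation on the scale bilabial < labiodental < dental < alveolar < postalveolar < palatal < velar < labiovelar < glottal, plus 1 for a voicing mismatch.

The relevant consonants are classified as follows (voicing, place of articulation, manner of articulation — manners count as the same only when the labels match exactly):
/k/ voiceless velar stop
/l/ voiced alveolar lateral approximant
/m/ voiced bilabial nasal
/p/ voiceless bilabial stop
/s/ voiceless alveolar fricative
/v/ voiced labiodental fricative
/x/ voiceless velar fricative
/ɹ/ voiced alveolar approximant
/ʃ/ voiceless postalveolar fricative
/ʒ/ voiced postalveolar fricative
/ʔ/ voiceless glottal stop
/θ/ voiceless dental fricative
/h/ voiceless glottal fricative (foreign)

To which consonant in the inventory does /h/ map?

x

/x/ is closest: same manner (fricative), place distance 2 (glottal→velar), same voicing; total 2. Next closest is /ʃ/ at distance 4.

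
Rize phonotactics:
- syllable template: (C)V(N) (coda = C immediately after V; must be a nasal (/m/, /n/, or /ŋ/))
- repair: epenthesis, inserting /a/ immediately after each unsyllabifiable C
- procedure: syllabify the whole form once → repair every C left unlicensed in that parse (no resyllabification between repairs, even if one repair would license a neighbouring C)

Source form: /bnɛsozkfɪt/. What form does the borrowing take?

The consonants /b/, /z/, /k/, /t/ cannot be parsed into a legal (C)V(N) syllable (only a nasal (/m/, /n/, or /ŋ/) is licensed in coda position; onsets are limited to one consonant).
Inserting the epenthetic vowel yields /b/ → /ba/, /z/ → /za/, /k/ → /ka/, /t/ → /ta/.

banɛsozakafɪta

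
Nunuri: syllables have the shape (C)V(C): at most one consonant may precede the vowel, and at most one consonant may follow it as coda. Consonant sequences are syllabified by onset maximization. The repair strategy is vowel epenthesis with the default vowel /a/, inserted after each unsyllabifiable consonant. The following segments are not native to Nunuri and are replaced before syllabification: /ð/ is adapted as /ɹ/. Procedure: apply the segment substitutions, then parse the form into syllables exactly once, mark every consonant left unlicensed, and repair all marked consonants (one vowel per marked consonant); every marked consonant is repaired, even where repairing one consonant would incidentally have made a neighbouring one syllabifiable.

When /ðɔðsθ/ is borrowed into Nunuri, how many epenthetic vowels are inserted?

After substitution the input is /ɹɔɹsθ/.
The unsyllabifiable consonants are /s/, /θ/; each receives one epenthetic vowel.

2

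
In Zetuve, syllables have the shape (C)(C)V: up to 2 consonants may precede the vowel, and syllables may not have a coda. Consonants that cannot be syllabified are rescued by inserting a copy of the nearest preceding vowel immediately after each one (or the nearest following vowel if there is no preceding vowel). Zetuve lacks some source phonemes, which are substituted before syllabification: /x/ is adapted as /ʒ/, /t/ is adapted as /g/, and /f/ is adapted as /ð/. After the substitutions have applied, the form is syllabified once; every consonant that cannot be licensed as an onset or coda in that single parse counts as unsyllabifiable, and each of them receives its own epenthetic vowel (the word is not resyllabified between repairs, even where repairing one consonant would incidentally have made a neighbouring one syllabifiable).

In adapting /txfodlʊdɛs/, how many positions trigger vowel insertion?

2

After substitution the input is /gʒðodlʊdɛs/.
The unsyllabifiable consonants are /g/, /s/; each receives one epenthetic vowel.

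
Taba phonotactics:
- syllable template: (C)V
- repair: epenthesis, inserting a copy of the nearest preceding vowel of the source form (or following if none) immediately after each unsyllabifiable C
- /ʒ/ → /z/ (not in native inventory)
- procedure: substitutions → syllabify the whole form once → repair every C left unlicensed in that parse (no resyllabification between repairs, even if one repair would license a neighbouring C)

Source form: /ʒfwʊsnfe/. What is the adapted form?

zʊfʊwʊsʊnʊfe

Substitution: /ʒ/ → /z/, giving /zfwʊsnfe/.
Under (C)V, the unsyllabifiable consonants are /z/, /f/, /s/, /n/ (no codas are permitted; onsets are limited to one consonant).
Epenthesis after each stranded consonant: /z/ → /zʊ/, /f/ → /fʊ/, /s/ → /sʊ/, /n/ → /nʊ/.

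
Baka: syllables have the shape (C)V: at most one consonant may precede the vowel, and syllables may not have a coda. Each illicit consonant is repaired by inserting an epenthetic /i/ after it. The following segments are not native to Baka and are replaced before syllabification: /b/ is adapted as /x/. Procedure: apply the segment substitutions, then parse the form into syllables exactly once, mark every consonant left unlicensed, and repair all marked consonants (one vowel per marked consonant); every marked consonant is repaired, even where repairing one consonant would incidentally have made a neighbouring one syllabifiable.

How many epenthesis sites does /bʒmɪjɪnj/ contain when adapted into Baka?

After substitution the input is /xʒmɪjɪnj/.
The unsyllabifiable consonants are /x/, /ʒ/, /n/, /j/; each receives one epenthetic vowel.

4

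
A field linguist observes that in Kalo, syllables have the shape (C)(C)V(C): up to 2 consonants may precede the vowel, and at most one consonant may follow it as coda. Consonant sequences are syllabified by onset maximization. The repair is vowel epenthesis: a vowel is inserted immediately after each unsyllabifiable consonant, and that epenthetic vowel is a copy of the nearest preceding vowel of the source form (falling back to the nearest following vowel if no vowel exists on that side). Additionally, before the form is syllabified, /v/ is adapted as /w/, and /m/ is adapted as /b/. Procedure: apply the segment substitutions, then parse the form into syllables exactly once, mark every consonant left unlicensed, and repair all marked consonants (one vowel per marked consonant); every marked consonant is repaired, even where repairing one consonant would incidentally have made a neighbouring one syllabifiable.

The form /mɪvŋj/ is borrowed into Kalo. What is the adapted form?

bɪwŋɪjɪ

Substitution: /m/ → /b/, /v/ → /w/, giving /bɪwŋj/.
Syllabifying with onset maximization leaves /ŋ/, /j/ stranded (at most one coda consonant is licensed; onsets may contain at most 2 consonants).
Epenthesis after each stranded consonant: /ŋ/ → /ŋɪ/, /j/ → /jɪ/.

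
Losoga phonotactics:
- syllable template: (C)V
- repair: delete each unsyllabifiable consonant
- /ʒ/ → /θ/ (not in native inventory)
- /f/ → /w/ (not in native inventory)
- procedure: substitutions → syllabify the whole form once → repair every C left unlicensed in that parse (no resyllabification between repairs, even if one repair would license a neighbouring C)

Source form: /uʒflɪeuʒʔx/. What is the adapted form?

ulɪeu

Substitution: /ʒ/ → /θ/, /f/ → /w/, giving /uθwlɪeuθʔx/.
The consonants /θ/, /w/, /θ/, /ʔ/, /x/ cannot be parsed into a legal (C)V syllable (no codas are permitted; onsets are limited to one consonant).
Deletion applies to /θ/, /w/, /θ/, /ʔ/, /x/.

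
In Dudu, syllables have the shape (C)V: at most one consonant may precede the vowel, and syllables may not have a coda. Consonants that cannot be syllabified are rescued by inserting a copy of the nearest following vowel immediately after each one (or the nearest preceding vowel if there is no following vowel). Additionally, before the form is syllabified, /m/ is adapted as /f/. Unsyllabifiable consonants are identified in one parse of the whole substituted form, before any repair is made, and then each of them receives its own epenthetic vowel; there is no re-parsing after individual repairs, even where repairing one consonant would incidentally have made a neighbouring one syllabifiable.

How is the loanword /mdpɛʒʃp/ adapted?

fɛdɛpɛʒɛʃɛpɛ

Substitution: /m/ → /f/, giving /fdpɛʒʃp/.
The consonants /f/, /d/, /ʒ/, /ʃ/, /p/ cannot be parsed into a legal (C)V syllable (no codas are permitted; onsets are limited to one consonant).
Inserting the epenthetic vowel yields /f/ → /fɛ/, /d/ → /dɛ/, /ʒ/ → /ʒɛ/, /ʃ/ → /ʃɛ/, /p/ → /pɛ/.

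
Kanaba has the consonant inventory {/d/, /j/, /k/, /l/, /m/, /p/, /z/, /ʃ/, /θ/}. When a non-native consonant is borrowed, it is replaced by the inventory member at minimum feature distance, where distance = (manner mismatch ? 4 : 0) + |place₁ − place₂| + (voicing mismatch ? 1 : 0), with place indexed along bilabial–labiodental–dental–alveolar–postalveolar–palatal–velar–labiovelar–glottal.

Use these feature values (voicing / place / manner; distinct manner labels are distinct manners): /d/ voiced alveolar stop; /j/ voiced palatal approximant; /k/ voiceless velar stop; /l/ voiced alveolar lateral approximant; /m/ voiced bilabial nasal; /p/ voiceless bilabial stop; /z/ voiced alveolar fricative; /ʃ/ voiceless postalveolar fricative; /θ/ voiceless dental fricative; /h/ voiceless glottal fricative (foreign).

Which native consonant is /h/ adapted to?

/ʃ/ is closest: same manner (fricative), place distance 4 (glottal→postalveolar), same voicing; total 4. Next closest is /k/ at distance 6.

ʃ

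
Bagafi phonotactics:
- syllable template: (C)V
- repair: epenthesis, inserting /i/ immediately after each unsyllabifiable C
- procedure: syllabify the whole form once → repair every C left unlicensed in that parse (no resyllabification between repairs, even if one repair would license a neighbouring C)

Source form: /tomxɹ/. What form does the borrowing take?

tomixiɹi

Under (C)V, the unsyllabifiable consonants are /m/, /x/, /ɹ/ (no codas are permitted; onsets are limited to one consonant).
Each unlicensed consonant becomes the onset of a new syllable: /m/ → /mi/, /x/ → /xi/, /ɹ/ → /ɹi/.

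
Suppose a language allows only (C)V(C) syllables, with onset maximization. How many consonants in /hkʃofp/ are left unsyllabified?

Syllabifying with onset maximization leaves /h/, /k/, /p/ stranded (at most one coda consonant is licensed; onsets are limited to one consonant).

3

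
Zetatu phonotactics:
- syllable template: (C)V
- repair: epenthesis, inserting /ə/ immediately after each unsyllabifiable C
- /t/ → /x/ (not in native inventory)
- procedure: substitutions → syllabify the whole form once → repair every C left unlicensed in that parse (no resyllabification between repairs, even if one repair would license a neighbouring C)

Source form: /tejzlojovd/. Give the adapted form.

xejəzəlojovədə

Substitution: /t/ → /x/, giving /xejzlojovd/.
Under (C)V, the unsyllabifiable consonants are /j/, /z/, /v/, /d/ (no codas are permitted; onsets are limited to one consonant).
Inserting the epenthetic vowel yields /j/ → /jə/, /z/ → /zə/, /v/ → /və/, /d/ → /də/.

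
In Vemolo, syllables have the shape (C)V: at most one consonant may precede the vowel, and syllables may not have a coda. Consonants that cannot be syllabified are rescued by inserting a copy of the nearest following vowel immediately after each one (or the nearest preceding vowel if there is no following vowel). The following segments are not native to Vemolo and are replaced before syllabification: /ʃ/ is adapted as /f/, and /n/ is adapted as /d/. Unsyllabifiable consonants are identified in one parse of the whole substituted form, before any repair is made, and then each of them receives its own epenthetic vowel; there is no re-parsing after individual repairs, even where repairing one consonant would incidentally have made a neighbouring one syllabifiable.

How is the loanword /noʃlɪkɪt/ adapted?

Substitution: /n/ → /d/, /ʃ/ → /f/, giving /doflɪkɪt/.
Under (C)V, the unsyllabifiable consonants are /f/, /t/ (no codas are permitted; onsets are limited to one consonant).
Epenthesis after each stranded consonant: /f/ → /fɪ/, /t/ → /tɪ/.

dofɪlɪkɪtɪ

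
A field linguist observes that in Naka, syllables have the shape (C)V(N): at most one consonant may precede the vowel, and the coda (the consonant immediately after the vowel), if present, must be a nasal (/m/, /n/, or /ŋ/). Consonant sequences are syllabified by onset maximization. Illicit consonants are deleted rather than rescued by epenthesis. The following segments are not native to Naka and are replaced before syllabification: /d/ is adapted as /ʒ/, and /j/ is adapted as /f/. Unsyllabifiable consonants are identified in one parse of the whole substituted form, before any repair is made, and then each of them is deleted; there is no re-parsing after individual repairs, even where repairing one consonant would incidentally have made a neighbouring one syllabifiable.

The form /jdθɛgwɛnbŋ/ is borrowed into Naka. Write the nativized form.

Substitution: /j/ → /f/, /d/ → /ʒ/, giving /fʒθɛgwɛnbŋ/.
Syllabifying with onset maximization leaves /f/, /ʒ/, /g/, /b/, /ŋ/ stranded (only a nasal (/m/, /n/, or /ŋ/) is licensed in coda position; onsets are limited to one consonant).
Deleting the stranded consonants removes /f/, /ʒ/, /g/, /b/, /ŋ/.

θɛwɛn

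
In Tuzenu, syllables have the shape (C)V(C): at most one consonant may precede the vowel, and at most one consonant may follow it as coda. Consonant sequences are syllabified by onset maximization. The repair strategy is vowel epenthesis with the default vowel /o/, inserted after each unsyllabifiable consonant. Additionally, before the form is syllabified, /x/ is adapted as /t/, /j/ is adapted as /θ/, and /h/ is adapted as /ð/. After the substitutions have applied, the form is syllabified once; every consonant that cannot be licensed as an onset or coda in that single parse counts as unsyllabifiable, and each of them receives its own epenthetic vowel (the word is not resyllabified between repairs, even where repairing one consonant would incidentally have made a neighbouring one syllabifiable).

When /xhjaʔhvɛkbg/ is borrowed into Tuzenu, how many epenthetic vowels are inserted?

After substitution the input is /tðθaʔðvɛkbg/.
The unsyllabifiable consonants are /t/, /ð/, /ð/, /b/, /g/; each receives one epenthetic vowel.

5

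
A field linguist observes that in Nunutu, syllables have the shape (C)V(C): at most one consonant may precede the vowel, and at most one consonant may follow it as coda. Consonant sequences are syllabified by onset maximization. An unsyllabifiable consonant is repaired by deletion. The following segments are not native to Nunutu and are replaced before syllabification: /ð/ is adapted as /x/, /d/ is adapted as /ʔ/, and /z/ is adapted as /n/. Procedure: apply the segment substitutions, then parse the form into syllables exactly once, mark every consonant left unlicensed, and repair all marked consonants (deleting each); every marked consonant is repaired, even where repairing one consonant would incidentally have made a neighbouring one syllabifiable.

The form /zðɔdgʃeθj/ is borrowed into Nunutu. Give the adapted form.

Substitution: /z/ → /n/, /ð/ → /x/, /d/ → /ʔ/, giving /nxɔʔgʃeθj/.
Syllabifying with onset maximization leaves /n/, /g/, /j/ stranded (at most one coda consonant is licensed; onsets are limited to one consonant).
Deleting the stranded consonants removes /n/, /g/, /j/.

xɔʔʃeθ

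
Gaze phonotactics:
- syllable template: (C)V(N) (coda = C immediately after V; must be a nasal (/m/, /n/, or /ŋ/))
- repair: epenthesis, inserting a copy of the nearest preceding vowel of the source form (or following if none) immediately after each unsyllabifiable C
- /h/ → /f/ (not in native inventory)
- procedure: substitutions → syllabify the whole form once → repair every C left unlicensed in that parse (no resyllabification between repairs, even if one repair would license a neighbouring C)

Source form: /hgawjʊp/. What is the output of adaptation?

fagawajʊpʊ

Substitution: /h/ → /f/, giving /fgawjʊp/.
Under (C)V(N), the unsyllabifiable consonants are /f/, /w/, /p/ (only a nasal (/m/, /n/, or /ŋ/) is licensed in coda position; onsets are limited to one consonant).
Each unlicensed consonant becomes the onset of a new syllable: /f/ → /fa/, /w/ → /wa/, /p/ → /pʊ/.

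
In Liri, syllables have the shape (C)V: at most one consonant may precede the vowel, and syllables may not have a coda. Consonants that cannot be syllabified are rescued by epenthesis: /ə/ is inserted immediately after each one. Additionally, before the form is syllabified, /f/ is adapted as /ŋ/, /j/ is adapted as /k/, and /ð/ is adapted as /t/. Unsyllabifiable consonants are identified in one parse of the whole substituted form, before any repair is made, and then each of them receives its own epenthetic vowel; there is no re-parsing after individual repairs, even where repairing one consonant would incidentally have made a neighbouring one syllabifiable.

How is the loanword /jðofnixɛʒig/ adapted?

Substitution: /j/ → /k/, /ð/ → /t/, /f/ → /ŋ/, giving /ktoŋnixɛʒig/.
Under (C)V, the unsyllabifiable consonants are /k/, /ŋ/, /g/ (no codas are permitted; onsets are limited to one consonant).
Epenthesis after each stranded consonant: /k/ → /kə/, /ŋ/ → /ŋə/, /g/ → /gə/.

kətoŋənixɛʒigə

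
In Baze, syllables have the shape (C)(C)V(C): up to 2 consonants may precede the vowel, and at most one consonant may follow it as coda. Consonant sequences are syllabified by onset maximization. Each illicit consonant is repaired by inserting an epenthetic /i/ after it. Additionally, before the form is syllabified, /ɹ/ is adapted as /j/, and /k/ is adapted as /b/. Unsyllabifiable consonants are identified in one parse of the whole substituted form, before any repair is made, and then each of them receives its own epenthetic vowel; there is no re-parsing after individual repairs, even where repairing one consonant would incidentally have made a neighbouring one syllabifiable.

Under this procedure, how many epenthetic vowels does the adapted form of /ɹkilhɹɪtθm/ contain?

2

After substitution the input is /jbilhjɪtθm/.
The unsyllabifiable consonants are /θ/, /m/; each receives one epenthetic vowel.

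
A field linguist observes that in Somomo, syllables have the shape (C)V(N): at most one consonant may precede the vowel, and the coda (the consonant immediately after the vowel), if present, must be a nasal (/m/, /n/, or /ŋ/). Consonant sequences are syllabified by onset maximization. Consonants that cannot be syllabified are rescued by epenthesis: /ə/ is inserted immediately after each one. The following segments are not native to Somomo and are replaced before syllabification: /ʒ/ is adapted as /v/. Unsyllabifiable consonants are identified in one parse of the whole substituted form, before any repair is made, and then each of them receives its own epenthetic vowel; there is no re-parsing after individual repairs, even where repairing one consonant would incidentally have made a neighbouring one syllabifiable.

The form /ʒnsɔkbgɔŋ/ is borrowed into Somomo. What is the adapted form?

vənəsɔkəbəgɔŋ

Substitution: /ʒ/ → /v/, giving /vnsɔkbgɔŋ/.
Syllabifying with onset maximization leaves /v/, /n/, /k/, /b/ stranded (only a nasal (/m/, /n/, or /ŋ/) is licensed in coda position; onsets are limited to one consonant).
Each unlicensed consonant becomes the onset of a new syllable: /v/ → /və/, /n/ → /nə/, /k/ → /kə/, /b/ → /bə/.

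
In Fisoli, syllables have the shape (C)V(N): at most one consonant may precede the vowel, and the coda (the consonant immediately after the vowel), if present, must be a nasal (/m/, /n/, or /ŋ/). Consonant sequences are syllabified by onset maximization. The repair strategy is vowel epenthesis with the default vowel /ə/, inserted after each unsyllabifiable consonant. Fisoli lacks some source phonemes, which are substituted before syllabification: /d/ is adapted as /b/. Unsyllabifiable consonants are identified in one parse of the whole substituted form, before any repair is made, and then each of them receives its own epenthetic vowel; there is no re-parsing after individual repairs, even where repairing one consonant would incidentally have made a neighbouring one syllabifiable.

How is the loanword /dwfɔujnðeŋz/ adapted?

bəwəfɔujənəðeŋzə

Substitution: /d/ → /b/, giving /bwfɔujnðeŋz/.
Syllabifying with onset maximization leaves /b/, /w/, /j/, /n/, /z/ stranded (only a nasal (/m/, /n/, or /ŋ/) is licensed in coda position; onsets are limited to one consonant).
Epenthesis after each stranded consonant: /b/ → /bə/, /w/ → /wə/, /j/ → /jə/, /n/ → /nə/, /z/ → /zə/.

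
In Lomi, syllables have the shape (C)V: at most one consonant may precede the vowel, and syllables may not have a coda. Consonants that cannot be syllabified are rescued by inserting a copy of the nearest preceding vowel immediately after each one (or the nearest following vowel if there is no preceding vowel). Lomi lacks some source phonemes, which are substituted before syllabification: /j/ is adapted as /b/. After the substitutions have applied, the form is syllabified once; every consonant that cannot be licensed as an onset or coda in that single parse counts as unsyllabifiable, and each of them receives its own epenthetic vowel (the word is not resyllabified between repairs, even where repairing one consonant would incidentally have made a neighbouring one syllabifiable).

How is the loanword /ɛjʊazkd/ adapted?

Substitution: /j/ → /b/, giving /ɛbʊazkd/.
The consonants /z/, /k/, /d/ cannot be parsed into a legal (C)V syllable (no codas are permitted; onsets are limited to one consonant).
Inserting the epenthetic vowel yields /z/ → /za/, /k/ → /ka/, /d/ → /da/.

ɛbʊazakada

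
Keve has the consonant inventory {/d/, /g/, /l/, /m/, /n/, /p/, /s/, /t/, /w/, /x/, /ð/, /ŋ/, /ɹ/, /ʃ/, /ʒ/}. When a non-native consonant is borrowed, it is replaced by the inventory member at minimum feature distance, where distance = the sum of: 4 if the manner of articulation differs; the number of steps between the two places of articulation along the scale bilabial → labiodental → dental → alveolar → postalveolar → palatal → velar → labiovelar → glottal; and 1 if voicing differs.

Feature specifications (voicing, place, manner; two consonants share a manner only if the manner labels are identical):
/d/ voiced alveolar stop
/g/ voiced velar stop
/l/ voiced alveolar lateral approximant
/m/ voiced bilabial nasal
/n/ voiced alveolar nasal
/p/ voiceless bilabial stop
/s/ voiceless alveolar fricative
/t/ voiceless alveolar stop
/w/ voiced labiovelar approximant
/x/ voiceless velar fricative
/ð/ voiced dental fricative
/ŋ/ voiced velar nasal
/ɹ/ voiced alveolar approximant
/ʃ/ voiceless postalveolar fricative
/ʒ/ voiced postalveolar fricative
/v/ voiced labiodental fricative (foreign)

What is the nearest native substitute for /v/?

ð

/ð/ is closest: same manner (fricative), place distance 1 (labiodental→dental), same voicing; total 1. Next closest is /s/ at distance 3.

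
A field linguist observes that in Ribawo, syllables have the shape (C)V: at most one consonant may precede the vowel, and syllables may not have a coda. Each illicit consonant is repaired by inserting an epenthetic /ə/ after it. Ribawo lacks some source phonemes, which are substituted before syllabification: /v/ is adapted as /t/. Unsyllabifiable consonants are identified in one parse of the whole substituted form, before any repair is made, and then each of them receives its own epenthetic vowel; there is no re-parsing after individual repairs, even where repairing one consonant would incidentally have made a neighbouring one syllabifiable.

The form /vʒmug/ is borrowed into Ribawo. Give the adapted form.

Substitution: /v/ → /t/, giving /tʒmug/.
The consonants /t/, /ʒ/, /g/ cannot be parsed into a legal (C)V syllable (no codas are permitted; onsets are limited to one consonant).
Each unlicensed consonant becomes the onset of a new syllable: /t/ → /tə/, /ʒ/ → /ʒə/, /g/ → /gə/.

təʒəmugə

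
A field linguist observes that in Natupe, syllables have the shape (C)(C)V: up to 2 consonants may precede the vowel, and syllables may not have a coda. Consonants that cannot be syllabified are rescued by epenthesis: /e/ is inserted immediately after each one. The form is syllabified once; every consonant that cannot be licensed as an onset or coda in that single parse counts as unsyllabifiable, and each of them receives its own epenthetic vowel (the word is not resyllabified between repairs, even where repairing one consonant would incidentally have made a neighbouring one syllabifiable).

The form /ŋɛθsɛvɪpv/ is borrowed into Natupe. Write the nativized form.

Under (C)(C)V, the unsyllabifiable consonants are /p/, /v/ (no codas are permitted; onsets may contain at most 2 consonants).
Inserting the epenthetic vowel yields /p/ → /pe/, /v/ → /ve/.

ŋɛθsɛvɪpeve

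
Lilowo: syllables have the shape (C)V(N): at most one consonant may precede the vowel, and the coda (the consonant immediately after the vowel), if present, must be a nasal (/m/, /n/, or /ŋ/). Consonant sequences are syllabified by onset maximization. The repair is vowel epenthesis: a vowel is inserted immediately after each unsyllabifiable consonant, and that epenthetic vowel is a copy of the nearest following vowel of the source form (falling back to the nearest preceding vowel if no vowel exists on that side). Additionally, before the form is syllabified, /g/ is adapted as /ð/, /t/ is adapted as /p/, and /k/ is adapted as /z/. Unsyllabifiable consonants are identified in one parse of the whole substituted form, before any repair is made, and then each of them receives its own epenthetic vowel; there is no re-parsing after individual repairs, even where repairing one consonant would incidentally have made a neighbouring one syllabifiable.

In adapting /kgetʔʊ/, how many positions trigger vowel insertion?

After substitution the input is /zðepʔʊ/.
The unsyllabifiable consonants are /z/, /p/; each receives one epenthetic vowel.

2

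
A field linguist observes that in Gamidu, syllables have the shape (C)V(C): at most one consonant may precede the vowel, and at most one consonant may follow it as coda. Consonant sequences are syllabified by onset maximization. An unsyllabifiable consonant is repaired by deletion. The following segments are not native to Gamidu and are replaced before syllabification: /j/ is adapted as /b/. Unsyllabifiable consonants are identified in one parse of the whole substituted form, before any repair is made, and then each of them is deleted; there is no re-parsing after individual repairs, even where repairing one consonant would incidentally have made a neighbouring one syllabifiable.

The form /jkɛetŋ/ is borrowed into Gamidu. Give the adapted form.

kɛet

Substitution: /j/ → /b/, giving /bkɛetŋ/.
Under (C)V(C), the unsyllabifiable consonants are /b/, /ŋ/ (at most one coda consonant is licensed; onsets are limited to one consonant).
Deleting the stranded consonants removes /b/, /ŋ/.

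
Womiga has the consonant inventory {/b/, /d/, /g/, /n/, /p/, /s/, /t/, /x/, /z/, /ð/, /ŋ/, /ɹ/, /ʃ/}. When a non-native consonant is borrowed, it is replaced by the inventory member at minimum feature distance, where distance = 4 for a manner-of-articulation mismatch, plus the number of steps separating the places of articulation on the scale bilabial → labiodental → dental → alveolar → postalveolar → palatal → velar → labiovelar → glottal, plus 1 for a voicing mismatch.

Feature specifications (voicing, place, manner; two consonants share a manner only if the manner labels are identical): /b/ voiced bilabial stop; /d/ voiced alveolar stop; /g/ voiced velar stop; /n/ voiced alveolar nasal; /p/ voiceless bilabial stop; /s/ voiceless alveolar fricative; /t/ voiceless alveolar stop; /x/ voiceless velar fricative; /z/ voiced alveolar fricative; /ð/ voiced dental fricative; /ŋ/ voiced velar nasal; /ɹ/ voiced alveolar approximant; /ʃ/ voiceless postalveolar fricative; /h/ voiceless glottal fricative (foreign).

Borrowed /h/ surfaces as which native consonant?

x

/x/ is closest: same manner (fricative), place distance 2 (glottal→velar), same voicing; total 2. Next closest is /ʃ/ at distance 4.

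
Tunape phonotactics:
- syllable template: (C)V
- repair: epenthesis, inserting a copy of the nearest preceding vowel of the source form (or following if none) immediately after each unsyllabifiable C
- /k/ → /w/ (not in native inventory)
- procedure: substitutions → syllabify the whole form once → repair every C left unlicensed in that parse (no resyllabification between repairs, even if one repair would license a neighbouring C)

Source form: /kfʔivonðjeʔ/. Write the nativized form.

wifiʔivonoðojeʔe

Substitution: /k/ → /w/, giving /wfʔivonðjeʔ/.
The consonants /w/, /f/, /n/, /ð/, /ʔ/ cannot be parsed into a legal (C)V syllable (no codas are permitted; onsets are limited to one consonant).
Epenthesis after each stranded consonant: /w/ → /wi/, /f/ → /fi/, /n/ → /no/, /ð/ → /ðo/, /ʔ/ → /ʔe/.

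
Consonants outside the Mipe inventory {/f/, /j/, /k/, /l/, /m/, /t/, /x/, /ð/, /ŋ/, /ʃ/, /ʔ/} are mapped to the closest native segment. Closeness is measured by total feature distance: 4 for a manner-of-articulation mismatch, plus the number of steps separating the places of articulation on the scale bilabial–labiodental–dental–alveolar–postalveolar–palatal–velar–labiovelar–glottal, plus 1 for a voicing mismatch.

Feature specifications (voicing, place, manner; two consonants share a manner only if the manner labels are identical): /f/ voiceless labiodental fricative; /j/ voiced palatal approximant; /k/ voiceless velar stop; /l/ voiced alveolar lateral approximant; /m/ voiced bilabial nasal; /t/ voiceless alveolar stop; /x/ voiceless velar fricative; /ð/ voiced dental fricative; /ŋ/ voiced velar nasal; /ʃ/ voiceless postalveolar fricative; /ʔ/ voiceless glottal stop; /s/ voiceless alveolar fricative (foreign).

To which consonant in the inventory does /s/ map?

/ʃ/ is closest: same manner (fricative), place distance 1 (alveolar→postalveolar), same voicing; total 1. Next closest is /f/ at distance 2.

ʃ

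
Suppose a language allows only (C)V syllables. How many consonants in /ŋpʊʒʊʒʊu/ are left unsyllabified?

1

Under (C)V, the unsyllabifiable consonants are /ŋ/ (no codas are permitted; onsets are limited to one consonant).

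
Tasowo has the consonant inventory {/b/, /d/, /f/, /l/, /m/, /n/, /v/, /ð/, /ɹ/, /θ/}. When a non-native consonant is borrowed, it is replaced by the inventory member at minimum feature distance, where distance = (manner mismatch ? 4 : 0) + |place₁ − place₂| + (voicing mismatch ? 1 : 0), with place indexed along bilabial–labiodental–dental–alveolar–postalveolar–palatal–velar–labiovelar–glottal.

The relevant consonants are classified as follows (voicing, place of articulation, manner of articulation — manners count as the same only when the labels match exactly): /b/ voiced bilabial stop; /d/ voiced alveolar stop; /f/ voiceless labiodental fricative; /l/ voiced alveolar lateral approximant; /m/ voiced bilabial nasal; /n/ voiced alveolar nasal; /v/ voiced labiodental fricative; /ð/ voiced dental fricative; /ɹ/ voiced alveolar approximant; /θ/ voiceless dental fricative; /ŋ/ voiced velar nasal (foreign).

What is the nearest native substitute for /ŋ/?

/n/ is closest: same manner (nasal), place distance 3 (velar→alveolar), same voicing; total 3. Next closest is /m/ at distance 6.

n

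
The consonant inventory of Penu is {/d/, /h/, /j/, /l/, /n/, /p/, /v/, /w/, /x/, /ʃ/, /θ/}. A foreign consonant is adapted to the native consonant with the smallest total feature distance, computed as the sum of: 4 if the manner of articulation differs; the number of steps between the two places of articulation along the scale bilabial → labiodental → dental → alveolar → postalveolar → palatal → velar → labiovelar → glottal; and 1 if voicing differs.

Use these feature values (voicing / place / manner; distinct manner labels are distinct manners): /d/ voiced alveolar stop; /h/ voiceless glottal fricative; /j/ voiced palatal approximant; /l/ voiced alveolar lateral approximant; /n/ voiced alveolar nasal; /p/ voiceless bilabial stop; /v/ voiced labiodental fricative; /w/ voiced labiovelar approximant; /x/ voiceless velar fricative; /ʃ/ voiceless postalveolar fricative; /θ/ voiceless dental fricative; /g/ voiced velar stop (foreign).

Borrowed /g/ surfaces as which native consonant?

/d/ is closest: same manner (stop), place distance 3 (velar→alveolar), same voicing; total 3. Next closest is /j/ at distance 5.

d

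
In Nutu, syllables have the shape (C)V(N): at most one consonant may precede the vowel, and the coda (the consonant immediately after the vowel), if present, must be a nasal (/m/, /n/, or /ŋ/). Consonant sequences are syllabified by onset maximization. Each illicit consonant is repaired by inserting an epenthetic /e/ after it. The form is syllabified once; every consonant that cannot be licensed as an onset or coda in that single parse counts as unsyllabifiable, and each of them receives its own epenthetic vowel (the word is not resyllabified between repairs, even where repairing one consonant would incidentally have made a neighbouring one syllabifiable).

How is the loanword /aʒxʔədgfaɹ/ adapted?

aʒexeʔədegefaɹe

Syllabifying with onset maximization leaves /ʒ/, /x/, /d/, /g/, /ɹ/ stranded (only a nasal (/m/, /n/, or /ŋ/) is licensed in coda position; onsets are limited to one consonant).
Each unlicensed consonant becomes the onset of a new syllable: /ʒ/ → /ʒe/, /x/ → /xe/, /d/ → /de/, /g/ → /ge/, /ɹ/ → /ɹe/.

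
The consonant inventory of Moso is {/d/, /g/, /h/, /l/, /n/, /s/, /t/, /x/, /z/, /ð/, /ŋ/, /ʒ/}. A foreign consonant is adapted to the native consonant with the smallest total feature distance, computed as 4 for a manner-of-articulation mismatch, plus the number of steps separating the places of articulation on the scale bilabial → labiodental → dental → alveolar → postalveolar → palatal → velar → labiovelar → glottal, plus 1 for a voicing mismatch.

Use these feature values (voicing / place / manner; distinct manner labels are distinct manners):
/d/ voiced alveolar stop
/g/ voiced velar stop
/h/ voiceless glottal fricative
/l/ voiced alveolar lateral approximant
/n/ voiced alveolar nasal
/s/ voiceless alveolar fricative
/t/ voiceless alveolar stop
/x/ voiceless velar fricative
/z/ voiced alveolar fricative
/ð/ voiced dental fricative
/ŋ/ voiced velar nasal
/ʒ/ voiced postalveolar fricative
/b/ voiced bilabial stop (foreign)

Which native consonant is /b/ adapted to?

d

/d/ is closest: same manner (stop), place distance 3 (bilabial→alveolar), same voicing; total 3. Next closest is /t/ at distance 4.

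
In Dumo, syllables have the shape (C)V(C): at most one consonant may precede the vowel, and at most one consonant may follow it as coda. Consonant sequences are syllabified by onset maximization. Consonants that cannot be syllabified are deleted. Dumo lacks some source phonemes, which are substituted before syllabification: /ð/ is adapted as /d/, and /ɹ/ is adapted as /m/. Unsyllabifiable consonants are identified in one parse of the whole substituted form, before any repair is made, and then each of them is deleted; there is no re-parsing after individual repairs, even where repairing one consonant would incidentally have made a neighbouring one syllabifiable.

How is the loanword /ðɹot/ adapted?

Substitution: /ð/ → /d/, /ɹ/ → /m/, giving /dmot/.
Syllabifying with onset maximization leaves /d/ stranded (at most one coda consonant is licensed; onsets are limited to one consonant).
Deletion applies to /d/.

mot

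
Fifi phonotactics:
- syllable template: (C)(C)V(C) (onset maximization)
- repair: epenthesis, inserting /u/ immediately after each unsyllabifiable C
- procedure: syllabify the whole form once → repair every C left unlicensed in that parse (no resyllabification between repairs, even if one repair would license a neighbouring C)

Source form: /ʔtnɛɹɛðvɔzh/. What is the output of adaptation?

ʔutnɛɹɛðvɔzhu

The consonants /ʔ/, /h/ cannot be parsed into a legal (C)(C)V(C) syllable (at most one coda consonant is licensed; onsets may contain at most 2 consonants).
Epenthesis after each stranded consonant: /ʔ/ → /ʔu/, /h/ → /hu/.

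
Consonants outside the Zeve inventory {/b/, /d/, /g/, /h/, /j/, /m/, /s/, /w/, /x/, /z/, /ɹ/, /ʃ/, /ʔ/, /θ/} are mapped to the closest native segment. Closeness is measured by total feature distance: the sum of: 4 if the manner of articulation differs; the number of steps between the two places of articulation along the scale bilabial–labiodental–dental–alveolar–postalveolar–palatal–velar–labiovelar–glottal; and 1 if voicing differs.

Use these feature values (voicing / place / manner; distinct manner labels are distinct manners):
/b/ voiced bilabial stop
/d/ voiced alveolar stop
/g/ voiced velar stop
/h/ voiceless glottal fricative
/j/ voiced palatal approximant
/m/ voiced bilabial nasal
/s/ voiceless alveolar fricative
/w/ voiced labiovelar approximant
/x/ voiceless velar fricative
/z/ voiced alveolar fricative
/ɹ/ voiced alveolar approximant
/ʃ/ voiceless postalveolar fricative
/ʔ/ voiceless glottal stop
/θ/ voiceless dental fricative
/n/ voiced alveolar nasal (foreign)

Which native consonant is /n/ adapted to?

/m/ is closest: same manner (nasal), place distance 3 (alveolar→bilabial), same voicing; total 3. Next closest is /d/ at distance 4.

m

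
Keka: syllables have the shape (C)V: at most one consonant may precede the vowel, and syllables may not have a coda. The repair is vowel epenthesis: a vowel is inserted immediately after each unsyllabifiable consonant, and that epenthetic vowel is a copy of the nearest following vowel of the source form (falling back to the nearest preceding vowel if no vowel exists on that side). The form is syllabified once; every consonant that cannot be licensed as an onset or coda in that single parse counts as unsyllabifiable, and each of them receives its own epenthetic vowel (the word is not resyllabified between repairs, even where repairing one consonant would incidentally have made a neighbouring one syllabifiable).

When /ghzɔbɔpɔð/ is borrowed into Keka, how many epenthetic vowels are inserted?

The unsyllabifiable consonants are /g/, /h/, /ð/; each receives one epenthetic vowel.

3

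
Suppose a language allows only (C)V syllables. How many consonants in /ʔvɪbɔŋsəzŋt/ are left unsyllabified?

5

Syllabifying with onset maximization leaves /ʔ/, /ŋ/, /z/, /ŋ/, /t/ stranded (no codas are permitted; onsets are limited to one consonant).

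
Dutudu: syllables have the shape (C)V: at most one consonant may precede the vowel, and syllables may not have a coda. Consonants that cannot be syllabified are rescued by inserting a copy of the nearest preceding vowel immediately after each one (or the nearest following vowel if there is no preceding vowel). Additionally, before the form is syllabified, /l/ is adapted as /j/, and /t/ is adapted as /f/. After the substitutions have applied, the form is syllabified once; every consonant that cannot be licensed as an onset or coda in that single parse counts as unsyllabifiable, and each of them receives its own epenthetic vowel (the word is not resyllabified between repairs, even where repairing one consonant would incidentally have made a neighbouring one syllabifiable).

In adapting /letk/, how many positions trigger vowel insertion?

After substitution the input is /jefk/.
The unsyllabifiable consonants are /f/, /k/; each receives one epenthetic vowel.

2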